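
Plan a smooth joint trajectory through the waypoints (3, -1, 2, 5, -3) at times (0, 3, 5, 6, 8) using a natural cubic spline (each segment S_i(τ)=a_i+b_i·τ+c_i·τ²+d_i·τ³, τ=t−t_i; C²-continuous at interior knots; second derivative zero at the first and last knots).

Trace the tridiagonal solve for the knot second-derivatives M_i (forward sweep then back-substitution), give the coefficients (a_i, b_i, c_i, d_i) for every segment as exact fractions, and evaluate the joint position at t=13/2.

  seg 0: a=3 b=-3817/1956 c=0 d=403/5868
  seg 1: a=-1 b=-95/978 c=403/652 d=353/3912
  seg 2: a=2 b=1691/489 c=189/163 d=-791/489
  seg 3: a=5 b=452/489 c=-602/163 d=301/489
S(13/2) = 6019/1304

Δ: Δ0=-4/3, Δ1=3/2, Δ2=3, Δ3=-4
row 1: diag=10, rhs=17; c'=1/5, d'=17/10
row 2: denom=6−2·1/5=28/5; d'=(9−2·17/10)/(28/5)=1
row 3: denom=6−1·5/28=163/28; d'=(-42−1·1)/(163/28)=-1204/163
back: M3=-1204/163
back: M2=1−5/28·-1204/163=378/163
back: M1=17/10−1/5·378/163=403/326
M: M0=0, M1=403/326, M2=378/163, M3=-1204/163, M4=0
seg 0: a=3, c=M0/2=0, d=(M1−M0)/(6·3)=403/5868, b=Δ0−h0·(2M0+M1)/6=-3817/1956
seg 1: a=-1, c=M1/2=403/652, d=(M2−M1)/(6·2)=353/3912, b=Δ1−h1·(2M1+M2)/6=-95/978
seg 2: a=2, c=M2/2=189/163, d=(M3−M2)/(6·1)=-791/489, b=Δ2−h2·(2M2+M3)/6=1691/489
seg 3: a=5, c=M3/2=-602/163, d=(M4−M3)/(6·2)=301/489, b=Δ3−h3·(2M3+M4)/6=452/489
t_q=13/2 → seg 3, τ=1/2; S=5+452/489·τ+-602/163·τ²+301/489·τ³=6019/1304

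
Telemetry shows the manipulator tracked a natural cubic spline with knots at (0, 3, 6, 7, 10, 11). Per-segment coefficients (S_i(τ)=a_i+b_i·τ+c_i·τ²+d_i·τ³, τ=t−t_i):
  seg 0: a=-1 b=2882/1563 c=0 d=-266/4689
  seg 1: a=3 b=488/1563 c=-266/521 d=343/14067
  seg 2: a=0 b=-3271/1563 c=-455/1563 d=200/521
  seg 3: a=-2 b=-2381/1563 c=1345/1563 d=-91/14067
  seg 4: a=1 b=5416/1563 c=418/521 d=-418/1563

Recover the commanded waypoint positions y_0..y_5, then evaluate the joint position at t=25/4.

y_0 = S_0(0) = a_0 = -1
y_1 = S_1(0) = a_1 = 3
y_2 = S_2(0) = a_2 = 0
y_3 = S_3(0) = a_3 = -2
y_4 = S_4(0) = a_4 = 1
y_5 = S_4(1) = 5
t_q=25/4 is in segment 2 (τ=1/4); S_2(τ)=-4463/8336

y_0=-1 y_1=3 y_2=0 y_3=-2 y_4=1 y_5=5
S(25/4) = -4463/8336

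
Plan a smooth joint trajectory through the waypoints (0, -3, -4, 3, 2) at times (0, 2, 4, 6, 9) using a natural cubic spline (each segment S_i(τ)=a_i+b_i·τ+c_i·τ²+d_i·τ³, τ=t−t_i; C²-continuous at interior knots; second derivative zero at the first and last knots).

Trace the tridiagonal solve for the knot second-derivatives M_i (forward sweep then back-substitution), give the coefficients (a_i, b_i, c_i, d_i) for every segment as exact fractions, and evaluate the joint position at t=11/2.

Δ: Δ0=-3/2, Δ1=-1/2, Δ2=7/2, Δ3=-1/3
row 1: diag=8, rhs=6; c'=1/4, d'=3/4
row 2: denom=8−2·1/4=15/2; d'=(24−2·3/4)/(15/2)=3
row 3: denom=10−2·4/15=142/15; d'=(-23−2·3)/(142/15)=-435/142
back: M3=-435/142
back: M2=3−4/15·-435/142=271/71
back: M1=3/4−1/4·271/71=-29/142
M: M0=0, M1=-29/142, M2=271/71, M3=-435/142, M4=0
seg 0: a=0, c=M0/2=0, d=(M1−M0)/(6·2)=-29/1704, b=Δ0−h0·(2M0+M1)/6=-305/213
seg 1: a=-3, c=M1/2=-29/284, d=(M2−M1)/(6·2)=571/1704, b=Δ1−h1·(2M1+M2)/6=-697/426
seg 2: a=-4, c=M2/2=271/142, d=(M3−M2)/(6·2)=-977/1704, b=Δ2−h2·(2M2+M3)/6=421/213
seg 3: a=3, c=M3/2=-435/284, d=(M4−M3)/(6·3)=145/852, b=Δ3−h3·(2M3+M4)/6=1163/426
t_q=11/2 → seg 2, τ=3/2; S=-4+421/213·τ+271/142·τ²+-977/1704·τ³=6015/4544

  seg 0: a=0 b=-305/213 c=0 d=-29/1704
  seg 1: a=-3 b=-697/426 c=-29/284 d=571/1704
  seg 2: a=-4 b=421/213 c=271/142 d=-977/1704
  seg 3: a=3 b=1163/426 c=-435/284 d=145/852
S(11/2) = 6015/4544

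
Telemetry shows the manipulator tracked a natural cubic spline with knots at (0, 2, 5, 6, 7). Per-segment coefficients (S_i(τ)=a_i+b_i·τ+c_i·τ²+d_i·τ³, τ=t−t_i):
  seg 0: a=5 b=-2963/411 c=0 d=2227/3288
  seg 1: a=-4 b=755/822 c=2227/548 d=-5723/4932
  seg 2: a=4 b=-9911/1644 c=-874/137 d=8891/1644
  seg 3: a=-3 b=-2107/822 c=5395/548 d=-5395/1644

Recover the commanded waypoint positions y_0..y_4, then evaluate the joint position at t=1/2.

y_0 = S_0(0) = a_0 = 5
y_1 = S_1(0) = a_1 = -4
y_2 = S_2(0) = a_2 = 4
y_3 = S_3(0) = a_3 = -3
y_4 = S_3(1) = 1
t_q=1/2 is in segment 0 (τ=1/2); S_0(τ)=12977/8768

y_0=5 y_1=-4 y_2=4 y_3=-3 y_4=1
S(1/2) = 12977/8768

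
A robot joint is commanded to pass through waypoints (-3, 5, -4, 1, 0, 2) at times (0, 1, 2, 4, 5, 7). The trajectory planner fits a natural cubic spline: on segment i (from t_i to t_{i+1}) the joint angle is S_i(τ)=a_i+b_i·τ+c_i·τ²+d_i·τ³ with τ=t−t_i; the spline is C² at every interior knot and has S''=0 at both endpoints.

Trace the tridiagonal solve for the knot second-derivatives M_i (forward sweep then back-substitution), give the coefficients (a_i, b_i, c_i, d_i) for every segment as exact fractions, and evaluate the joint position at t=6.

Δ: Δ0=8, Δ1=-9, Δ2=5/2, Δ3=-1, Δ4=1
row 1: diag=4, rhs=-102; c'=1/4, d'=-51/2
row 2: denom=6−1·1/4=23/4; d'=(69−1·-51/2)/(23/4)=378/23
row 3: denom=6−2·8/23=122/23; d'=(-21−2·378/23)/(122/23)=-1239/122
row 4: denom=6−1·23/122=709/122; d'=(12−1·-1239/122)/(709/122)=2703/709
back: M4=2703/709
back: M3=-1239/122−23/122·2703/709=-7710/709
back: M2=378/23−8/23·-7710/709=14334/709
back: M1=-51/2−1/4·14334/709=-21663/709
M: M0=0, M1=-21663/709, M2=14334/709, M3=-7710/709, M4=2703/709, M5=0
seg 0: a=-3, c=M0/2=0, d=(M1−M0)/(6·1)=-7221/1418, b=Δ0−h0·(2M0+M1)/6=18565/1418
seg 1: a=5, c=M1/2=-21663/1418, d=(M2−M1)/(6·1)=11999/1418, b=Δ1−h1·(2M1+M2)/6=-1549/709
seg 2: a=-4, c=M2/2=7167/709, d=(M3−M2)/(6·2)=-1837/709, b=Δ2−h2·(2M2+M3)/6=-10427/1418
seg 3: a=1, c=M3/2=-3855/709, d=(M4−M3)/(6·1)=3471/1418, b=Δ3−h3·(2M3+M4)/6=2821/1418
seg 4: a=0, c=M4/2=2703/1418, d=(M5−M4)/(6·2)=-901/2836, b=Δ4−h4·(2M4+M5)/6=-1093/709
t_q=6 → seg 4, τ=1; S=0+-1093/709·τ+2703/1418·τ²+-901/2836·τ³=133/2836

  seg 0: a=-3 b=18565/1418 c=0 d=-7221/1418
  seg 1: a=5 b=-1549/709 c=-21663/1418 d=11999/1418
  seg 2: a=-4 b=-10427/1418 c=7167/709 d=-1837/709
  seg 3: a=1 b=2821/1418 c=-3855/709 d=3471/1418
  seg 4: a=0 b=-1093/709 c=2703/1418 d=-901/2836
S(6) = 133/2836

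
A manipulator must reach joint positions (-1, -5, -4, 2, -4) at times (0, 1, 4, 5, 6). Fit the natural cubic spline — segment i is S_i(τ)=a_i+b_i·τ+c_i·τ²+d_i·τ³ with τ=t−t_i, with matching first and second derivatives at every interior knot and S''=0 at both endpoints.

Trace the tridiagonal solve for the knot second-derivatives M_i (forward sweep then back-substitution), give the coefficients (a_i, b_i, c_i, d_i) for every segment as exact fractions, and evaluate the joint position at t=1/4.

  seg 0: a=-1 b=-2635/636 c=0 d=91/636
  seg 1: a=-5 b=-1181/318 c=91/212 d=65/212
  seg 2: a=-4 b=4541/636 c=169/53 d=-2753/636
  seg 3: a=2 b=169/318 c=-2077/212 d=2077/636
S(1/4) = -27591/13568

Δ: Δ0=-4, Δ1=1/3, Δ2=6, Δ3=-6
row 1: diag=8, rhs=26; c'=3/8, d'=13/4
row 2: denom=8−3·3/8=55/8; d'=(34−3·13/4)/(55/8)=194/55
row 3: denom=4−1·8/55=212/55; d'=(-72−1·194/55)/(212/55)=-2077/106
back: M3=-2077/106
back: M2=194/55−8/55·-2077/106=338/53
back: M1=13/4−3/8·338/53=91/106
M: M0=0, M1=91/106, M2=338/53, M3=-2077/106, M4=0
seg 0: a=-1, c=M0/2=0, d=(M1−M0)/(6·1)=91/636, b=Δ0−h0·(2M0+M1)/6=-2635/636
seg 1: a=-5, c=M1/2=91/212, d=(M2−M1)/(6·3)=65/212, b=Δ1−h1·(2M1+M2)/6=-1181/318
seg 2: a=-4, c=M2/2=169/53, d=(M3−M2)/(6·1)=-2753/636, b=Δ2−h2·(2M2+M3)/6=4541/636
seg 3: a=2, c=M3/2=-2077/212, d=(M4−M3)/(6·1)=2077/636, b=Δ3−h3·(2M3+M4)/6=169/318
t_q=1/4 → seg 0, τ=1/4; S=-1+-2635/636·τ+0·τ²+91/636·τ³=-27591/13568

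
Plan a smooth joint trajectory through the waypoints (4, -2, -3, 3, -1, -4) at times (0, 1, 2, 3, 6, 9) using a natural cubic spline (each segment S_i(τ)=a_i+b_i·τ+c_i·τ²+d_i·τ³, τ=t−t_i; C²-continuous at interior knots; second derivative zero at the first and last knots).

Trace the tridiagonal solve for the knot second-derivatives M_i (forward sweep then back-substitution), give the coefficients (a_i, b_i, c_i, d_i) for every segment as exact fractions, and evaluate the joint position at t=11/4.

Δ: Δ0=-6, Δ1=-1, Δ2=6, Δ3=-4/3, Δ4=-1
row 1: diag=4, rhs=30; c'=1/4, d'=15/2
row 2: denom=4−1·1/4=15/4; d'=(42−1·15/2)/(15/4)=46/5
row 3: denom=8−1·4/15=116/15; d'=(-44−1·46/5)/(116/15)=-399/58
row 4: denom=12−3·45/116=1257/116; d'=(2−3·-399/58)/(1257/116)=2626/1257
back: M4=2626/1257
back: M3=-399/58−45/116·2626/1257=-3222/419
back: M2=46/5−4/15·-3222/419=4714/419
back: M1=15/2−1/4·4714/419=1964/419
M: M0=0, M1=1964/419, M2=4714/419, M3=-3222/419, M4=2626/1257, M5=0
seg 0: a=4, c=M0/2=0, d=(M1−M0)/(6·1)=982/1257, b=Δ0−h0·(2M0+M1)/6=-8524/1257
seg 1: a=-2, c=M1/2=982/419, d=(M2−M1)/(6·1)=1375/1257, b=Δ1−h1·(2M1+M2)/6=-5578/1257
seg 2: a=-3, c=M2/2=2357/419, d=(M3−M2)/(6·1)=-3968/1257, b=Δ2−h2·(2M2+M3)/6=4439/1257
seg 3: a=3, c=M3/2=-1611/419, d=(M4−M3)/(6·3)=6146/11313, b=Δ3−h3·(2M3+M4)/6=6677/1257
seg 4: a=-1, c=M4/2=1313/1257, d=(M5−M4)/(6·3)=-1313/11313, b=Δ4−h4·(2M4+M5)/6=-3883/1257
t_q=11/4 → seg 2, τ=3/4; S=-3+4439/1257·τ+2357/419·τ²+-3968/1257·τ³=9929/6704

  seg 0: a=4 b=-8524/1257 c=0 d=982/1257
  seg 1: a=-2 b=-5578/1257 c=982/419 d=1375/1257
  seg 2: a=-3 b=4439/1257 c=2357/419 d=-3968/1257
  seg 3: a=3 b=6677/1257 c=-1611/419 d=6146/11313
  seg 4: a=-1 b=-3883/1257 c=1313/1257 d=-1313/11313
S(11/4) = 9929/6704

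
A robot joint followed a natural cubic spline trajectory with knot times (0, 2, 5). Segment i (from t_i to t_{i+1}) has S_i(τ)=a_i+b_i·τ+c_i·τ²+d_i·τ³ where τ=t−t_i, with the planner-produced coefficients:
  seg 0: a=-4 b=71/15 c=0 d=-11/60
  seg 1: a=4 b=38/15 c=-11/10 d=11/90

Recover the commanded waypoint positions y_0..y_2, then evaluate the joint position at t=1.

y_0=-4 y_1=4 y_2=5
S(1) = 11/20

y_0 = S_0(0) = a_0 = -4
y_1 = S_1(0) = a_1 = 4
y_2 = S_1(3) = 5
t_q=1 is in segment 0 (τ=1); S_0(τ)=11/20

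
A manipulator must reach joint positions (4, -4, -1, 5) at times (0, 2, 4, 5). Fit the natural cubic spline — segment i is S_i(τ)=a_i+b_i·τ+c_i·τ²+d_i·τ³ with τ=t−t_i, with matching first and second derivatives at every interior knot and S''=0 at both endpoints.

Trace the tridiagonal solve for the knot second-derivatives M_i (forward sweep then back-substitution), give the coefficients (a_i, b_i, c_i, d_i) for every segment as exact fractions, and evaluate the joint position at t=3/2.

  seg 0: a=4 b=-56/11 c=0 d=3/11
  seg 1: a=-4 b=-20/11 c=18/11 d=1/88
  seg 2: a=-1 b=107/22 c=75/44 d=-25/44
S(3/2) = -239/88

Δ: Δ0=-4, Δ1=3/2, Δ2=6
row 1: diag=8, rhs=33; c'=1/4, d'=33/8
row 2: denom=6−2·1/4=11/2; d'=(27−2·33/8)/(11/2)=75/22
back: M2=75/22
back: M1=33/8−1/4·75/22=36/11
M: M0=0, M1=36/11, M2=75/22, M3=0
seg 0: a=4, c=M0/2=0, d=(M1−M0)/(6·2)=3/11, b=Δ0−h0·(2M0+M1)/6=-56/11
seg 1: a=-4, c=M1/2=18/11, d=(M2−M1)/(6·2)=1/88, b=Δ1−h1·(2M1+M2)/6=-20/11
seg 2: a=-1, c=M2/2=75/44, d=(M3−M2)/(6·1)=-25/44, b=Δ2−h2·(2M2+M3)/6=107/22
t_q=3/2 → seg 0, τ=3/2; S=4+-56/11·τ+0·τ²+3/11·τ³=-239/88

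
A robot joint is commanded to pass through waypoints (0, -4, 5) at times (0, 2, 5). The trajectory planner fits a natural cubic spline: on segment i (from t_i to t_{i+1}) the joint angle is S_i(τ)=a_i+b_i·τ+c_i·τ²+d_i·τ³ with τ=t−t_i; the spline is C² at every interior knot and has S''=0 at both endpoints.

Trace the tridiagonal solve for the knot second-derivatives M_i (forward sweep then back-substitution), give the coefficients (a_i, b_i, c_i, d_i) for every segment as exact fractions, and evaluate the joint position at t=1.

Δ: Δ0=-2, Δ1=3
row 1: diag=10, rhs=30; c'=3/10, d'=3
back: M1=3
M: M0=0, M1=3, M2=0
seg 0: a=0, c=M0/2=0, d=(M1−M0)/(6·2)=1/4, b=Δ0−h0·(2M0+M1)/6=-3
seg 1: a=-4, c=M1/2=3/2, d=(M2−M1)/(6·3)=-1/6, b=Δ1−h1·(2M1+M2)/6=0
t_q=1 → seg 0, τ=1; S=0+-3·τ+0·τ²+1/4·τ³=-11/4

  seg 0: a=0 b=-3 c=0 d=1/4
  seg 1: a=-4 b=0 c=3/2 d=-1/6
S(1) = -11/4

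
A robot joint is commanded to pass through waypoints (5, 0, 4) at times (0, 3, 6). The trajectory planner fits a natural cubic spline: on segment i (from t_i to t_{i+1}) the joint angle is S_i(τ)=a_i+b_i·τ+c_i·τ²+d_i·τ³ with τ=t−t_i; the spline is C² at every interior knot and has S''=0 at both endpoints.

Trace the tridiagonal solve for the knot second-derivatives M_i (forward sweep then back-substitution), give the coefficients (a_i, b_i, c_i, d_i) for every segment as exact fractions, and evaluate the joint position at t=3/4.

  seg 0: a=5 b=-29/12 c=0 d=1/12
  seg 1: a=0 b=-1/6 c=3/4 d=-1/12
S(3/4) = 825/256

Δ: Δ0=-5/3, Δ1=4/3
row 1: diag=12, rhs=18; c'=1/4, d'=3/2
back: M1=3/2
M: M0=0, M1=3/2, M2=0
seg 0: a=5, c=M0/2=0, d=(M1−M0)/(6·3)=1/12, b=Δ0−h0·(2M0+M1)/6=-29/12
seg 1: a=0, c=M1/2=3/4, d=(M2−M1)/(6·3)=-1/12, b=Δ1−h1·(2M1+M2)/6=-1/6
t_q=3/4 → seg 0, τ=3/4; S=5+-29/12·τ+0·τ²+1/12·τ³=825/256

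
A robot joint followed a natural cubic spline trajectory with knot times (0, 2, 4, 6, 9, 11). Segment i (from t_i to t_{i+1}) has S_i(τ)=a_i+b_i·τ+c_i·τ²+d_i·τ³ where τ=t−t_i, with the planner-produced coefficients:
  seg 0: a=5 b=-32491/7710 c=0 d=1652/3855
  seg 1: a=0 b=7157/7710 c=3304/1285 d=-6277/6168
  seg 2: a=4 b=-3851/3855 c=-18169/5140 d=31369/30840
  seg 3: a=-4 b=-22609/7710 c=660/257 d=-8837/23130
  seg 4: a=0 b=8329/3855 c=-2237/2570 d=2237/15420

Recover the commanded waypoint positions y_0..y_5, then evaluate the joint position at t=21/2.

y_0=5 y_1=0 y_2=4 y_3=-4 y_4=0 y_5=2
S(21/2) = 14573/8224

y_0 = S_0(0) = a_0 = 5
y_1 = S_1(0) = a_1 = 0
y_2 = S_2(0) = a_2 = 4
y_3 = S_3(0) = a_3 = -4
y_4 = S_4(0) = a_4 = 0
y_5 = S_4(2) = 2
t_q=21/2 is in segment 4 (τ=3/2); S_4(τ)=14573/8224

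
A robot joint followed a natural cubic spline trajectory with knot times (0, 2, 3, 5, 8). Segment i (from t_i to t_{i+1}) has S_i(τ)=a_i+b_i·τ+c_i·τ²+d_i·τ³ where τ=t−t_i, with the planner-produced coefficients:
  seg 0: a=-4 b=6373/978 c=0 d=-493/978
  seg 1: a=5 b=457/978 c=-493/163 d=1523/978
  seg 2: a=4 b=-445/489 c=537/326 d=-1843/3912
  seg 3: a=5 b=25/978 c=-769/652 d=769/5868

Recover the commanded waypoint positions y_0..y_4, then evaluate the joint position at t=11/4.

y_0 = S_0(0) = a_0 = -4
y_1 = S_1(0) = a_1 = 5
y_2 = S_2(0) = a_2 = 4
y_3 = S_3(0) = a_3 = 5
y_4 = S_3(3) = -2
t_q=11/4 is in segment 1 (τ=3/4); S_1(τ)=89843/20864

y_0=-4 y_1=5 y_2=4 y_3=5 y_4=-2
S(11/4) = 89843/20864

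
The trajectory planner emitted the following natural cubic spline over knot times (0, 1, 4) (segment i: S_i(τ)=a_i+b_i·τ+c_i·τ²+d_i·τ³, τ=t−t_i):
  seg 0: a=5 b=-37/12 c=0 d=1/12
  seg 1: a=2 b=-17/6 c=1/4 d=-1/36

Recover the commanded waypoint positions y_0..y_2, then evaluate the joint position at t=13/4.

y_0 = S_0(0) = a_0 = 5
y_1 = S_1(0) = a_1 = 2
y_2 = S_1(3) = -5
t_q=13/4 is in segment 1 (τ=9/4); S_1(τ)=-877/256

y_0=5 y_1=2 y_2=-5
S(13/4) = -877/256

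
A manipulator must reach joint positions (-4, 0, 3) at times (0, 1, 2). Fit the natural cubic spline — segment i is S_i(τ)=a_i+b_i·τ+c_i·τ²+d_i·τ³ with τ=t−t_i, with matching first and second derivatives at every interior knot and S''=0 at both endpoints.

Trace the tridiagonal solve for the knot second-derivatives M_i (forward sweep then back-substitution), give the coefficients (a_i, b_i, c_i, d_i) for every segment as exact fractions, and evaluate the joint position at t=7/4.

Δ: Δ0=4, Δ1=3
row 1: diag=4, rhs=-6; c'=1/4, d'=-3/2
back: M1=-3/2
M: M0=0, M1=-3/2, M2=0
seg 0: a=-4, c=M0/2=0, d=(M1−M0)/(6·1)=-1/4, b=Δ0−h0·(2M0+M1)/6=17/4
seg 1: a=0, c=M1/2=-3/4, d=(M2−M1)/(6·1)=1/4, b=Δ1−h1·(2M1+M2)/6=7/2
t_q=7/4 → seg 1, τ=3/4; S=0+7/2·τ+-3/4·τ²+1/4·τ³=591/256

  seg 0: a=-4 b=17/4 c=0 d=-1/4
  seg 1: a=0 b=7/2 c=-3/4 d=1/4
S(7/4) = 591/256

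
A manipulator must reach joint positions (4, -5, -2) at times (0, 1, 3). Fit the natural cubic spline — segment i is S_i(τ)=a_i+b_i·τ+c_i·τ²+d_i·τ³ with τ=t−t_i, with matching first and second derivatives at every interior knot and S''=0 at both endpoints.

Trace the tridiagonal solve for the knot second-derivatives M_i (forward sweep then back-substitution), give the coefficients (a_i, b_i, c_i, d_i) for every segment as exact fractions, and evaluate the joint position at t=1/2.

Δ: Δ0=-9, Δ1=3/2
row 1: diag=6, rhs=63; c'=1/3, d'=21/2
back: M1=21/2
M: M0=0, M1=21/2, M2=0
seg 0: a=4, c=M0/2=0, d=(M1−M0)/(6·1)=7/4, b=Δ0−h0·(2M0+M1)/6=-43/4
seg 1: a=-5, c=M1/2=21/4, d=(M2−M1)/(6·2)=-7/8, b=Δ1−h1·(2M1+M2)/6=-11/2
t_q=1/2 → seg 0, τ=1/2; S=4+-43/4·τ+0·τ²+7/4·τ³=-37/32

  seg 0: a=4 b=-43/4 c=0 d=7/4
  seg 1: a=-5 b=-11/2 c=21/4 d=-7/8
S(1/2) = -37/32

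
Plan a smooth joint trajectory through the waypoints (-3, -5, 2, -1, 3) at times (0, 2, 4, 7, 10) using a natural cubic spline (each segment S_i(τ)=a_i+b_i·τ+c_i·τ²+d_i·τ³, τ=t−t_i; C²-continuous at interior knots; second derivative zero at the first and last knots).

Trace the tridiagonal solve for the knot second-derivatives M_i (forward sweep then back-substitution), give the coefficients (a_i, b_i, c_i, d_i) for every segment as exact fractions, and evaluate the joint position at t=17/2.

  seg 0: a=-3 b=-2083/840 c=0 d=1243/3360
  seg 1: a=-5 b=823/420 c=1243/560 d=-487/672
  seg 2: a=2 b=257/120 c=-149/70 d=545/1512
  seg 3: a=-1 b=-377/420 c=937/840 d=-937/7560
S(17/2) = -571/2240

Δ: Δ0=-1, Δ1=7/2, Δ2=-1, Δ3=4/3
row 1: diag=8, rhs=27; c'=1/4, d'=27/8
row 2: denom=10−2·1/4=19/2; d'=(-27−2·27/8)/(19/2)=-135/38
row 3: denom=12−3·6/19=210/19; d'=(14−3·-135/38)/(210/19)=937/420
back: M3=937/420
back: M2=-135/38−6/19·937/420=-149/35
back: M1=27/8−1/4·-149/35=1243/280
M: M0=0, M1=1243/280, M2=-149/35, M3=937/420, M4=0
seg 0: a=-3, c=M0/2=0, d=(M1−M0)/(6·2)=1243/3360, b=Δ0−h0·(2M0+M1)/6=-2083/840
seg 1: a=-5, c=M1/2=1243/560, d=(M2−M1)/(6·2)=-487/672, b=Δ1−h1·(2M1+M2)/6=823/420
seg 2: a=2, c=M2/2=-149/70, d=(M3−M2)/(6·3)=545/1512, b=Δ2−h2·(2M2+M3)/6=257/120
seg 3: a=-1, c=M3/2=937/840, d=(M4−M3)/(6·3)=-937/7560, b=Δ3−h3·(2M3+M4)/6=-377/420
t_q=17/2 → seg 3, τ=3/2; S=-1+-377/420·τ+937/840·τ²+-937/7560·τ³=-571/2240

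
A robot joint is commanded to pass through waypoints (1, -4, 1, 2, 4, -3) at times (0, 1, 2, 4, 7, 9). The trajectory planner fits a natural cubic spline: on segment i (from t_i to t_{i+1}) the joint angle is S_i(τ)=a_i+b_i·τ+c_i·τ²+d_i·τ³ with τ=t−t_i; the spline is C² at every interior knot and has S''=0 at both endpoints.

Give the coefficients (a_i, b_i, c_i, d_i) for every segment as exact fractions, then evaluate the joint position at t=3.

Δ: Δ0=-5, Δ1=5, Δ2=1/2, Δ3=2/3, Δ4=-7/2
row 1: diag=4, rhs=60; c'=1/4, d'=15
row 2: denom=6−1·1/4=23/4; d'=(-27−1·15)/(23/4)=-168/23
row 3: denom=10−2·8/23=214/23; d'=(1−2·-168/23)/(214/23)=359/214
row 4: denom=10−3·69/214=1933/214; d'=(-25−3·359/214)/(1933/214)=-6427/1933
back: M4=-6427/1933
back: M3=359/214−69/214·-6427/1933=5315/1933
back: M2=-168/23−8/23·5315/1933=-15968/1933
back: M1=15−1/4·-15968/1933=32987/1933
M: M0=0, M1=32987/1933, M2=-15968/1933, M3=5315/1933, M4=-6427/1933, M5=0
seg 0: a=1, c=M0/2=0, d=(M1−M0)/(6·1)=32987/11598, b=Δ0−h0·(2M0+M1)/6=-90977/11598
seg 1: a=-4, c=M1/2=32987/3866, d=(M2−M1)/(6·1)=-48955/11598, b=Δ1−h1·(2M1+M2)/6=3992/5799
seg 2: a=1, c=M2/2=-7984/1933, d=(M3−M2)/(6·2)=21283/23196, b=Δ2−h2·(2M2+M3)/6=59041/11598
seg 3: a=2, c=M3/2=5315/3866, d=(M4−M3)/(6·3)=-1957/5799, b=Δ3−h3·(2M3+M4)/6=-4877/11598
seg 4: a=4, c=M4/2=-6427/3866, d=(M5−M4)/(6·2)=6427/23196, b=Δ4−h4·(2M4+M5)/6=-14885/11598
t_q=3 → seg 2, τ=1; S=1+59041/11598·τ+-7984/1933·τ²+21283/23196·τ³=22251/7732

  seg 0: a=1 b=-90977/11598 c=0 d=32987/11598
  seg 1: a=-4 b=3992/5799 c=32987/3866 d=-48955/11598
  seg 2: a=1 b=59041/11598 c=-7984/1933 d=21283/23196
  seg 3: a=2 b=-4877/11598 c=5315/3866 d=-1957/5799
  seg 4: a=4 b=-14885/11598 c=-6427/3866 d=6427/23196
S(3) = 22251/7732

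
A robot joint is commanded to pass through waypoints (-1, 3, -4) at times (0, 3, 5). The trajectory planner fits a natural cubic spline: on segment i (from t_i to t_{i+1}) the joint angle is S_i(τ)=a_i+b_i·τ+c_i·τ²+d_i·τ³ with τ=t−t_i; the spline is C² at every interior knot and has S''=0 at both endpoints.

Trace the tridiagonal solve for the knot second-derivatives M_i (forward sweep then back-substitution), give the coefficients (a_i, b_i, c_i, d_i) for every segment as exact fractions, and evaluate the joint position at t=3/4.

Δ: Δ0=4/3, Δ1=-7/2
row 1: diag=10, rhs=-29; c'=1/5, d'=-29/10
back: M1=-29/10
M: M0=0, M1=-29/10, M2=0
seg 0: a=-1, c=M0/2=0, d=(M1−M0)/(6·3)=-29/180, b=Δ0−h0·(2M0+M1)/6=167/60
seg 1: a=3, c=M1/2=-29/20, d=(M2−M1)/(6·2)=29/120, b=Δ1−h1·(2M1+M2)/6=-47/30
t_q=3/4 → seg 0, τ=3/4; S=-1+167/60·τ+0·τ²+-29/180·τ³=261/256

  seg 0: a=-1 b=167/60 c=0 d=-29/180
  seg 1: a=3 b=-47/30 c=-29/20 d=29/120
S(3/4) = 261/256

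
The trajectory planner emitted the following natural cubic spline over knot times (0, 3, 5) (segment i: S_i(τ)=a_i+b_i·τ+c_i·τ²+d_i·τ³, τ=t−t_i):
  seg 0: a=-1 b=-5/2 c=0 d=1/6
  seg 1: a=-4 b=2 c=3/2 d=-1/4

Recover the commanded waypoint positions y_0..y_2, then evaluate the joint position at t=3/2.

y_0=-1 y_1=-4 y_2=4
S(3/2) = -67/16

y_0 = S_0(0) = a_0 = -1
y_1 = S_1(0) = a_1 = -4
y_2 = S_1(2) = 4
t_q=3/2 is in segment 0 (τ=3/2); S_0(τ)=-67/16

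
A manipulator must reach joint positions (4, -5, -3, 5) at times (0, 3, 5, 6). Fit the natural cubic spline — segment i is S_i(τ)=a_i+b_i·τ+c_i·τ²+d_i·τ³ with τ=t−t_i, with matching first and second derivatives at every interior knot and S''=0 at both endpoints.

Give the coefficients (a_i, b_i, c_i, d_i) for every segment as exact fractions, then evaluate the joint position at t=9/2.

  seg 0: a=4 b=-99/28 c=0 d=5/84
  seg 1: a=-5 b=-27/14 c=15/28 d=13/28
  seg 2: a=-3 b=81/14 c=93/28 d=-31/28
S(9/2) = -1147/224

Δ: Δ0=-3, Δ1=1, Δ2=8
row 1: diag=10, rhs=24; c'=1/5, d'=12/5
row 2: denom=6−2·1/5=28/5; d'=(42−2·12/5)/(28/5)=93/14
back: M2=93/14
back: M1=12/5−1/5·93/14=15/14
M: M0=0, M1=15/14, M2=93/14, M3=0
seg 0: a=4, c=M0/2=0, d=(M1−M0)/(6·3)=5/84, b=Δ0−h0·(2M0+M1)/6=-99/28
seg 1: a=-5, c=M1/2=15/28, d=(M2−M1)/(6·2)=13/28, b=Δ1−h1·(2M1+M2)/6=-27/14
seg 2: a=-3, c=M2/2=93/28, d=(M3−M2)/(6·1)=-31/28, b=Δ2−h2·(2M2+M3)/6=81/14
t_q=9/2 → seg 1, τ=3/2; S=-5+-27/14·τ+15/28·τ²+13/28·τ³=-1147/224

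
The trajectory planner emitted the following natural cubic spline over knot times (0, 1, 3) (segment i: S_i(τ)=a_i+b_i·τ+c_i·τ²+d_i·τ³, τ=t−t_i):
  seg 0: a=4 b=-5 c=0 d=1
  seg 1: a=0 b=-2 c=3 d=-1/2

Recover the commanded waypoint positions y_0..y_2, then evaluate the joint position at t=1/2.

y_0=4 y_1=0 y_2=4
S(1/2) = 13/8

y_0 = S_0(0) = a_0 = 4
y_1 = S_1(0) = a_1 = 0
y_2 = S_1(2) = 4
t_q=1/2 is in segment 0 (τ=1/2); S_0(τ)=13/8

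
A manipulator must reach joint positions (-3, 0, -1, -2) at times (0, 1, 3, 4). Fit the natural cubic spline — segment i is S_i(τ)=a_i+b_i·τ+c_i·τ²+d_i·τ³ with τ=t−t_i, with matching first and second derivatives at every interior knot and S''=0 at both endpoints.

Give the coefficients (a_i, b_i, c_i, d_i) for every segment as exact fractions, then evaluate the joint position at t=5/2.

Δ: Δ0=3, Δ1=-1/2, Δ2=-1
row 1: diag=6, rhs=-21; c'=1/3, d'=-7/2
row 2: denom=6−2·1/3=16/3; d'=(-3−2·-7/2)/(16/3)=3/4
back: M2=3/4
back: M1=-7/2−1/3·3/4=-15/4
M: M0=0, M1=-15/4, M2=3/4, M3=0
seg 0: a=-3, c=M0/2=0, d=(M1−M0)/(6·1)=-5/8, b=Δ0−h0·(2M0+M1)/6=29/8
seg 1: a=0, c=M1/2=-15/8, d=(M2−M1)/(6·2)=3/8, b=Δ1−h1·(2M1+M2)/6=7/4
seg 2: a=-1, c=M2/2=3/8, d=(M3−M2)/(6·1)=-1/8, b=Δ2−h2·(2M2+M3)/6=-5/4
t_q=5/2 → seg 1, τ=3/2; S=0+7/4·τ+-15/8·τ²+3/8·τ³=-21/64

  seg 0: a=-3 b=29/8 c=0 d=-5/8
  seg 1: a=0 b=7/4 c=-15/8 d=3/8
  seg 2: a=-1 b=-5/4 c=3/8 d=-1/8
S(5/2) = -21/64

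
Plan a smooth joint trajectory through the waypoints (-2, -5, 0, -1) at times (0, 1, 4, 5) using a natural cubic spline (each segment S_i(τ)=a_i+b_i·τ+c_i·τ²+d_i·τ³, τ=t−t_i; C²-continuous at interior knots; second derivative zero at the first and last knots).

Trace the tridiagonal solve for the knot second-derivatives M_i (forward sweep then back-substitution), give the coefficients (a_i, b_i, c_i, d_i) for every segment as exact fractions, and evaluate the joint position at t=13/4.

Δ: Δ0=-3, Δ1=5/3, Δ2=-1
row 1: diag=8, rhs=28; c'=3/8, d'=7/2
row 2: denom=8−3·3/8=55/8; d'=(-16−3·7/2)/(55/8)=-212/55
back: M2=-212/55
back: M1=7/2−3/8·-212/55=272/55
M: M0=0, M1=272/55, M2=-212/55, M3=0
seg 0: a=-2, c=M0/2=0, d=(M1−M0)/(6·1)=136/165, b=Δ0−h0·(2M0+M1)/6=-631/165
seg 1: a=-5, c=M1/2=136/55, d=(M2−M1)/(6·3)=-22/45, b=Δ1−h1·(2M1+M2)/6=-223/165
seg 2: a=0, c=M2/2=-106/55, d=(M3−M2)/(6·1)=106/165, b=Δ2−h2·(2M2+M3)/6=47/165
t_q=13/4 → seg 1, τ=9/4; S=-5+-223/165·τ+136/55·τ²+-22/45·τ³=-1921/1760

  seg 0: a=-2 b=-631/165 c=0 d=136/165
  seg 1: a=-5 b=-223/165 c=136/55 d=-22/45
  seg 2: a=0 b=47/165 c=-106/55 d=106/165
S(13/4) = -1921/1760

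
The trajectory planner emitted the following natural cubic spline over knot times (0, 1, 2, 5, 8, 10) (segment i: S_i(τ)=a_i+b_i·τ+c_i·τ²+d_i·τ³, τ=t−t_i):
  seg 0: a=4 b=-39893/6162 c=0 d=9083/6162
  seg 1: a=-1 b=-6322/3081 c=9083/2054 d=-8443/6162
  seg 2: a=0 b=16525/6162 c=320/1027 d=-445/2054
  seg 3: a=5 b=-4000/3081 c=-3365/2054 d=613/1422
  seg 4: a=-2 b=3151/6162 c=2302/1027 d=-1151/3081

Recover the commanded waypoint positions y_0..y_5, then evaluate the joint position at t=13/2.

y_0=4 y_1=-1 y_2=0 y_3=5 y_4=-2 y_5=5
S(13/2) = 13497/16432

y_0 = S_0(0) = a_0 = 4
y_1 = S_1(0) = a_1 = -1
y_2 = S_2(0) = a_2 = 0
y_3 = S_3(0) = a_3 = 5
y_4 = S_4(0) = a_4 = -2
y_5 = S_4(2) = 5
t_q=13/2 is in segment 3 (τ=3/2); S_3(τ)=13497/16432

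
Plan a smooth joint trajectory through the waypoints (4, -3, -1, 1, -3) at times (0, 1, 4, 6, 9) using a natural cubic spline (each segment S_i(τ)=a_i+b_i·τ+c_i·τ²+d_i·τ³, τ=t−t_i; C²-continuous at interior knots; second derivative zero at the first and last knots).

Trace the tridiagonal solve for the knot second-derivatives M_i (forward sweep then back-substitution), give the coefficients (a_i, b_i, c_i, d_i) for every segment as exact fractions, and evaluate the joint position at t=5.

  seg 0: a=4 b=-2729/339 c=0 d=356/339
  seg 1: a=-3 b=-1661/339 c=356/113 d=-439/1017
  seg 2: a=-1 b=796/339 c=-83/113 d=41/1356
  seg 3: a=1 b=-77/339 c=-125/226 d=125/2034
S(5) = 291/452

Δ: Δ0=-7, Δ1=2/3, Δ2=1, Δ3=-4/3
row 1: diag=8, rhs=46; c'=3/8, d'=23/4
row 2: denom=10−3·3/8=71/8; d'=(2−3·23/4)/(71/8)=-122/71
row 3: denom=10−2·16/71=678/71; d'=(-14−2·-122/71)/(678/71)=-125/113
back: M3=-125/113
back: M2=-122/71−16/71·-125/113=-166/113
back: M1=23/4−3/8·-166/113=712/113
M: M0=0, M1=712/113, M2=-166/113, M3=-125/113, M4=0
seg 0: a=4, c=M0/2=0, d=(M1−M0)/(6·1)=356/339, b=Δ0−h0·(2M0+M1)/6=-2729/339
seg 1: a=-3, c=M1/2=356/113, d=(M2−M1)/(6·3)=-439/1017, b=Δ1−h1·(2M1+M2)/6=-1661/339
seg 2: a=-1, c=M2/2=-83/113, d=(M3−M2)/(6·2)=41/1356, b=Δ2−h2·(2M2+M3)/6=796/339
seg 3: a=1, c=M3/2=-125/226, d=(M4−M3)/(6·3)=125/2034, b=Δ3−h3·(2M3+M4)/6=-77/339
t_q=5 → seg 2, τ=1; S=-1+796/339·τ+-83/113·τ²+41/1356·τ³=291/452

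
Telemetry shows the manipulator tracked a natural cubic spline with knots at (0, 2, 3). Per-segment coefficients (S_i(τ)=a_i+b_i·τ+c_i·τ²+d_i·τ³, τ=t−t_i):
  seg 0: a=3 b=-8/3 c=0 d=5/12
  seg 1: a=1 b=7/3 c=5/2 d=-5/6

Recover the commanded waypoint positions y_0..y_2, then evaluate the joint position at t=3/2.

y_0=3 y_1=1 y_2=5
S(3/2) = 13/32

y_0 = S_0(0) = a_0 = 3
y_1 = S_1(0) = a_1 = 1
y_2 = S_1(1) = 5
t_q=3/2 is in segment 0 (τ=3/2); S_0(τ)=13/32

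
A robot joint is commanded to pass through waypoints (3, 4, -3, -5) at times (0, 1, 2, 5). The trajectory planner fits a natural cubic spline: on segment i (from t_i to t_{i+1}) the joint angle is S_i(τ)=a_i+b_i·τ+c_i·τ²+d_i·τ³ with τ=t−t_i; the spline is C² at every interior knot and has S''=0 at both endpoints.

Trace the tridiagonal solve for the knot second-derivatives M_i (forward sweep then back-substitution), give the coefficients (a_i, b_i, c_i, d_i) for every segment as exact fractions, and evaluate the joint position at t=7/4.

Δ: Δ0=1, Δ1=-7, Δ2=-2/3
row 1: diag=4, rhs=-48; c'=1/4, d'=-12
row 2: denom=8−1·1/4=31/4; d'=(38−1·-12)/(31/4)=200/31
back: M2=200/31
back: M1=-12−1/4·200/31=-422/31
M: M0=0, M1=-422/31, M2=200/31, M3=0
seg 0: a=3, c=M0/2=0, d=(M1−M0)/(6·1)=-211/93, b=Δ0−h0·(2M0+M1)/6=304/93
seg 1: a=4, c=M1/2=-211/31, d=(M2−M1)/(6·1)=311/93, b=Δ1−h1·(2M1+M2)/6=-329/93
seg 2: a=-3, c=M2/2=100/31, d=(M3−M2)/(6·3)=-100/279, b=Δ2−h2·(2M2+M3)/6=-662/93
t_q=7/4 → seg 1, τ=3/4; S=4+-329/93·τ+-211/31·τ²+311/93·τ³=-2125/1984

  seg 0: a=3 b=304/93 c=0 d=-211/93
  seg 1: a=4 b=-329/93 c=-211/31 d=311/93
  seg 2: a=-3 b=-662/93 c=100/31 d=-100/279
S(7/4) = -2125/1984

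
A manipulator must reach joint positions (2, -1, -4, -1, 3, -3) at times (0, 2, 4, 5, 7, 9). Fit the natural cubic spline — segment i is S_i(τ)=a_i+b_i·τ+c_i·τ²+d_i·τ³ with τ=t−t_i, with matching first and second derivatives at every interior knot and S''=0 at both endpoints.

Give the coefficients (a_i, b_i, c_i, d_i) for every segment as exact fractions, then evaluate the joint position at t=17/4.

  seg 0: a=2 b=-253/234 c=0 d=-49/468
  seg 1: a=-1 b=-547/234 c=-49/78 d=245/468
  seg 2: a=-4 b=335/234 c=98/39 d=-17/18
  seg 3: a=-1 b=424/117 c=-25/78 d=-115/468
  seg 4: a=3 b=-71/117 c=-70/39 d=35/117
S(17/4) = -17471/4992

Δ: Δ0=-3/2, Δ1=-3/2, Δ2=3, Δ3=2, Δ4=-3
row 1: diag=8, rhs=0; c'=1/4, d'=0
row 2: denom=6−2·1/4=11/2; d'=(27−2·0)/(11/2)=54/11
row 3: denom=6−1·2/11=64/11; d'=(-6−1·54/11)/(64/11)=-15/8
row 4: denom=8−2·11/32=117/16; d'=(-30−2·-15/8)/(117/16)=-140/39
back: M4=-140/39
back: M3=-15/8−11/32·-140/39=-25/39
back: M2=54/11−2/11·-25/39=196/39
back: M1=0−1/4·196/39=-49/39
M: M0=0, M1=-49/39, M2=196/39, M3=-25/39, M4=-140/39, M5=0
seg 0: a=2, c=M0/2=0, d=(M1−M0)/(6·2)=-49/468, b=Δ0−h0·(2M0+M1)/6=-253/234
seg 1: a=-1, c=M1/2=-49/78, d=(M2−M1)/(6·2)=245/468, b=Δ1−h1·(2M1+M2)/6=-547/234
seg 2: a=-4, c=M2/2=98/39, d=(M3−M2)/(6·1)=-17/18, b=Δ2−h2·(2M2+M3)/6=335/234
seg 3: a=-1, c=M3/2=-25/78, d=(M4−M3)/(6·2)=-115/468, b=Δ3−h3·(2M3+M4)/6=424/117
seg 4: a=3, c=M4/2=-70/39, d=(M5−M4)/(6·2)=35/117, b=Δ4−h4·(2M4+M5)/6=-71/117
t_q=17/4 → seg 2, τ=1/4; S=-4+335/234·τ+98/39·τ²+-17/18·τ³=-17471/4992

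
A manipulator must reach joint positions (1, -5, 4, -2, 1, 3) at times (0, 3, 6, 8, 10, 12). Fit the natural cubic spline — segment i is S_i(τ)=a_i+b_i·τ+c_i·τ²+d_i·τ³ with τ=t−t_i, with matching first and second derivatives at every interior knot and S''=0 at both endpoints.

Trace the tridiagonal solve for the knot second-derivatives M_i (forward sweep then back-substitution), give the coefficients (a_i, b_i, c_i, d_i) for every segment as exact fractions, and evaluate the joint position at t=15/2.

  seg 0: a=1 b=-4163/1046 c=0 d=2071/9414
  seg 1: a=-5 b=1025/523 c=2071/1046 d=-5125/9414
  seg 2: a=4 b=-899/1046 c=-1527/523 d=3869/4184
  seg 3: a=-2 b=-754/523 c=5499/2092 d=-1211/2092
  seg 4: a=1 b=1112/523 c=-1767/2092 d=589/4184
S(15/2) = -24689/33472

Δ: Δ0=-2, Δ1=3, Δ2=-3, Δ3=3/2, Δ4=1
row 1: diag=12, rhs=30; c'=1/4, d'=5/2
row 2: denom=10−3·1/4=37/4; d'=(-36−3·5/2)/(37/4)=-174/37
row 3: denom=8−2·8/37=280/37; d'=(27−2·-174/37)/(280/37)=1347/280
row 4: denom=8−2·37/140=523/70; d'=(-3−2·1347/280)/(523/70)=-1767/1046
back: M4=-1767/1046
back: M3=1347/280−37/140·-1767/1046=5499/1046
back: M2=-174/37−8/37·5499/1046=-3054/523
back: M1=5/2−1/4·-3054/523=2071/523
M: M0=0, M1=2071/523, M2=-3054/523, M3=5499/1046, M4=-1767/1046, M5=0
seg 0: a=1, c=M0/2=0, d=(M1−M0)/(6·3)=2071/9414, b=Δ0−h0·(2M0+M1)/6=-4163/1046
seg 1: a=-5, c=M1/2=2071/1046, d=(M2−M1)/(6·3)=-5125/9414, b=Δ1−h1·(2M1+M2)/6=1025/523
seg 2: a=4, c=M2/2=-1527/523, d=(M3−M2)/(6·2)=3869/4184, b=Δ2−h2·(2M2+M3)/6=-899/1046
seg 3: a=-2, c=M3/2=5499/2092, d=(M4−M3)/(6·2)=-1211/2092, b=Δ3−h3·(2M3+M4)/6=-754/523
seg 4: a=1, c=M4/2=-1767/2092, d=(M5−M4)/(6·2)=589/4184, b=Δ4−h4·(2M4+M5)/6=1112/523
t_q=15/2 → seg 2, τ=3/2; S=4+-899/1046·τ+-1527/523·τ²+3869/4184·τ³=-24689/33472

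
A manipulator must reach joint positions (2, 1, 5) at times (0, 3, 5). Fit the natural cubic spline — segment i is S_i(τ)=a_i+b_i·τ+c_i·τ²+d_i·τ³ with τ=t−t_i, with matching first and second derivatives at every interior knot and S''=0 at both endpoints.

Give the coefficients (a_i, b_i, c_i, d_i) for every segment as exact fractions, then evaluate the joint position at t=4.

Δ: Δ0=-1/3, Δ1=2
row 1: diag=10, rhs=14; c'=1/5, d'=7/5
back: M1=7/5
M: M0=0, M1=7/5, M2=0
seg 0: a=2, c=M0/2=0, d=(M1−M0)/(6·3)=7/90, b=Δ0−h0·(2M0+M1)/6=-31/30
seg 1: a=1, c=M1/2=7/10, d=(M2−M1)/(6·2)=-7/60, b=Δ1−h1·(2M1+M2)/6=16/15
t_q=4 → seg 1, τ=1; S=1+16/15·τ+7/10·τ²+-7/60·τ³=53/20

  seg 0: a=2 b=-31/30 c=0 d=7/90
  seg 1: a=1 b=16/15 c=7/10 d=-7/60
S(4) = 53/20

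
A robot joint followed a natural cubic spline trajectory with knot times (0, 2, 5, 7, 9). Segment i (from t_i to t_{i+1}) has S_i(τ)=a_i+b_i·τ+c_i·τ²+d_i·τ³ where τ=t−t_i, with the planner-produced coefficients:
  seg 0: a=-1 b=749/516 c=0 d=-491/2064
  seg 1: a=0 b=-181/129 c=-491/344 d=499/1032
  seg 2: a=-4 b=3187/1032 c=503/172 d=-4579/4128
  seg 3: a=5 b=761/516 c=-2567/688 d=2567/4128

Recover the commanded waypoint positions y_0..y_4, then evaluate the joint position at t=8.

y_0 = S_0(0) = a_0 = -1
y_1 = S_1(0) = a_1 = 0
y_2 = S_2(0) = a_2 = -4
y_3 = S_3(0) = a_3 = 5
y_4 = S_3(2) = -2
t_q=8 is in segment 3 (τ=1); S_3(τ)=4631/1376

y_0=-1 y_1=0 y_2=-4 y_3=5 y_4=-2
S(8) = 4631/1376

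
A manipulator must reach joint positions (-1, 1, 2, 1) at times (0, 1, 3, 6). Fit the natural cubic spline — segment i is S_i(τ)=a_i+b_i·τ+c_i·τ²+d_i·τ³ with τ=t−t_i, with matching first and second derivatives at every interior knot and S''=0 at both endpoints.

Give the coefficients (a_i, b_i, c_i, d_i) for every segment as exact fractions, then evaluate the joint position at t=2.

Δ: Δ0=2, Δ1=1/2, Δ2=-1/3
row 1: diag=6, rhs=-9; c'=1/3, d'=-3/2
row 2: denom=10−2·1/3=28/3; d'=(-5−2·-3/2)/(28/3)=-3/14
back: M2=-3/14
back: M1=-3/2−1/3·-3/14=-10/7
M: M0=0, M1=-10/7, M2=-3/14, M3=0
seg 0: a=-1, c=M0/2=0, d=(M1−M0)/(6·1)=-5/21, b=Δ0−h0·(2M0+M1)/6=47/21
seg 1: a=1, c=M1/2=-5/7, d=(M2−M1)/(6·2)=17/168, b=Δ1−h1·(2M1+M2)/6=32/21
seg 2: a=2, c=M2/2=-3/28, d=(M3−M2)/(6·3)=1/84, b=Δ2−h2·(2M2+M3)/6=-5/42
t_q=2 → seg 1, τ=1; S=1+32/21·τ+-5/7·τ²+17/168·τ³=107/56

  seg 0: a=-1 b=47/21 c=0 d=-5/21
  seg 1: a=1 b=32/21 c=-5/7 d=17/168
  seg 2: a=2 b=-5/42 c=-3/28 d=1/84
S(2) = 107/56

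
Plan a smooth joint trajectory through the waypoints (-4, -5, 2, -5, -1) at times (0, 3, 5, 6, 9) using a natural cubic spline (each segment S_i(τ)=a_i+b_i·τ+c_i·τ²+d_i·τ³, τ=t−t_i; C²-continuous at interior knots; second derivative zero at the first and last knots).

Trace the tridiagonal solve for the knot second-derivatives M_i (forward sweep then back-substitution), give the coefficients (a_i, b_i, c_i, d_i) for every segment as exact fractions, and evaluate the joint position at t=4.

Δ: Δ0=-1/3, Δ1=7/2, Δ2=-7, Δ3=4/3
row 1: diag=10, rhs=23; c'=1/5, d'=23/10
row 2: denom=6−2·1/5=28/5; d'=(-63−2·23/10)/(28/5)=-169/14
row 3: denom=8−1·5/28=219/28; d'=(50−1·-169/14)/(219/28)=1738/219
back: M3=1738/219
back: M2=-169/14−5/28·1738/219=-2954/219
back: M1=23/10−1/5·-2954/219=2189/438
M: M0=0, M1=2189/438, M2=-2954/219, M3=1738/219, M4=0
seg 0: a=-4, c=M0/2=0, d=(M1−M0)/(6·3)=2189/7884, b=Δ0−h0·(2M0+M1)/6=-827/292
seg 1: a=-5, c=M1/2=2189/876, d=(M2−M1)/(6·2)=-2699/1752, b=Δ1−h1·(2M1+M2)/6=681/146
seg 2: a=2, c=M2/2=-1477/219, d=(M3−M2)/(6·1)=782/219, b=Δ2−h2·(2M2+M3)/6=-838/219
seg 3: a=-5, c=M3/2=869/219, d=(M4−M3)/(6·3)=-869/1971, b=Δ3−h3·(2M3+M4)/6=-482/73
t_q=4 → seg 1, τ=1; S=-5+681/146·τ+2189/876·τ²+-2699/1752·τ³=1091/1752

  seg 0: a=-4 b=-827/292 c=0 d=2189/7884
  seg 1: a=-5 b=681/146 c=2189/876 d=-2699/1752
  seg 2: a=2 b=-838/219 c=-1477/219 d=782/219
  seg 3: a=-5 b=-482/73 c=869/219 d=-869/1971
S(4) = 1091/1752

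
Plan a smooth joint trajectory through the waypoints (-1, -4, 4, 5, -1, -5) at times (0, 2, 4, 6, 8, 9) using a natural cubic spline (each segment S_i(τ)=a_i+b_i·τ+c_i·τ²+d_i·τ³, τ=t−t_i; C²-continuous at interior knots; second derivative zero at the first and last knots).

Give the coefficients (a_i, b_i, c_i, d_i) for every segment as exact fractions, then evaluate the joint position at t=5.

Δ: Δ0=-3/2, Δ1=4, Δ2=1/2, Δ3=-3, Δ4=-4
row 1: diag=8, rhs=33; c'=1/4, d'=33/8
row 2: denom=8−2·1/4=15/2; d'=(-21−2·33/8)/(15/2)=-39/10
row 3: denom=8−2·4/15=112/15; d'=(-21−2·-39/10)/(112/15)=-99/56
row 4: denom=6−2·15/56=153/28; d'=(-6−2·-99/56)/(153/28)=-23/51
back: M4=-23/51
back: M3=-99/56−15/56·-23/51=-28/17
back: M2=-39/10−4/15·-28/17=-353/102
back: M1=33/8−1/4·-353/102=509/102
M: M0=0, M1=509/102, M2=-353/102, M3=-28/17, M4=-23/51, M5=0
seg 0: a=-1, c=M0/2=0, d=(M1−M0)/(6·2)=509/1224, b=Δ0−h0·(2M0+M1)/6=-484/153
seg 1: a=-4, c=M1/2=509/204, d=(M2−M1)/(6·2)=-431/612, b=Δ1−h1·(2M1+M2)/6=559/306
seg 2: a=4, c=M2/2=-353/204, d=(M3−M2)/(6·2)=185/1224, b=Δ2−h2·(2M2+M3)/6=1027/306
seg 3: a=5, c=M3/2=-14/17, d=(M4−M3)/(6·2)=61/612, b=Δ3−h3·(2M3+M4)/6=-268/153
seg 4: a=-1, c=M4/2=-23/102, d=(M5−M4)/(6·1)=23/306, b=Δ4−h4·(2M4+M5)/6=-589/153
t_q=5 → seg 2, τ=1; S=4+1027/306·τ+-353/204·τ²+185/1224·τ³=2357/408

  seg 0: a=-1 b=-484/153 c=0 d=509/1224
  seg 1: a=-4 b=559/306 c=509/204 d=-431/612
  seg 2: a=4 b=1027/306 c=-353/204 d=185/1224
  seg 3: a=5 b=-268/153 c=-14/17 d=61/612
  seg 4: a=-1 b=-589/153 c=-23/102 d=23/306
S(5) = 2357/408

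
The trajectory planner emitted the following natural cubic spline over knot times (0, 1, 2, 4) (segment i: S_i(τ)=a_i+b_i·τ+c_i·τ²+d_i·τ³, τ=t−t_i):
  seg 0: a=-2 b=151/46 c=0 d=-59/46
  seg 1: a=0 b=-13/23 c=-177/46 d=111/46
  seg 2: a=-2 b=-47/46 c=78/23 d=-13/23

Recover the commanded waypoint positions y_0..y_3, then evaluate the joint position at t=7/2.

y_0 = S_0(0) = a_0 = -2
y_1 = S_1(0) = a_1 = 0
y_2 = S_2(0) = a_2 = -2
y_3 = S_2(2) = 5
t_q=7/2 is in segment 2 (τ=3/2); S_2(τ)=403/184

y_0=-2 y_1=0 y_2=-2 y_3=5
S(7/2) = 403/184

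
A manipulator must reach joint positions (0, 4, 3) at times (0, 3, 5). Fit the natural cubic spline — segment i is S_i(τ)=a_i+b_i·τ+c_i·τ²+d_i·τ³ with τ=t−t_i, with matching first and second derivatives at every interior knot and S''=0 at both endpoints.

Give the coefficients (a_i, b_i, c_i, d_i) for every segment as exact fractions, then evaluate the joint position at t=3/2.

  seg 0: a=0 b=113/60 c=0 d=-11/180
  seg 1: a=4 b=7/30 c=-11/20 d=11/120
S(3/2) = 419/160

Δ: Δ0=4/3, Δ1=-1/2
row 1: diag=10, rhs=-11; c'=1/5, d'=-11/10
back: M1=-11/10
M: M0=0, M1=-11/10, M2=0
seg 0: a=0, c=M0/2=0, d=(M1−M0)/(6·3)=-11/180, b=Δ0−h0·(2M0+M1)/6=113/60
seg 1: a=4, c=M1/2=-11/20, d=(M2−M1)/(6·2)=11/120, b=Δ1−h1·(2M1+M2)/6=7/30
t_q=3/2 → seg 0, τ=3/2; S=0+113/60·τ+0·τ²+-11/180·τ³=419/160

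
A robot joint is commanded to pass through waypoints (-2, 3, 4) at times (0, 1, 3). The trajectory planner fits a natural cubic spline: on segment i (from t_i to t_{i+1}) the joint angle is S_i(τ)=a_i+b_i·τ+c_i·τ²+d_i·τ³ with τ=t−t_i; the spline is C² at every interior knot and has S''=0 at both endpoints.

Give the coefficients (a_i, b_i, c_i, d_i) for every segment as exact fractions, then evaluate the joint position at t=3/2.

Δ: Δ0=5, Δ1=1/2
row 1: diag=6, rhs=-27; c'=1/3, d'=-9/2
back: M1=-9/2
M: M0=0, M1=-9/2, M2=0
seg 0: a=-2, c=M0/2=0, d=(M1−M0)/(6·1)=-3/4, b=Δ0−h0·(2M0+M1)/6=23/4
seg 1: a=3, c=M1/2=-9/4, d=(M2−M1)/(6·2)=3/8, b=Δ1−h1·(2M1+M2)/6=7/2
t_q=3/2 → seg 1, τ=1/2; S=3+7/2·τ+-9/4·τ²+3/8·τ³=271/64

  seg 0: a=-2 b=23/4 c=0 d=-3/4
  seg 1: a=3 b=7/2 c=-9/4 d=3/8
S(3/2) = 271/64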